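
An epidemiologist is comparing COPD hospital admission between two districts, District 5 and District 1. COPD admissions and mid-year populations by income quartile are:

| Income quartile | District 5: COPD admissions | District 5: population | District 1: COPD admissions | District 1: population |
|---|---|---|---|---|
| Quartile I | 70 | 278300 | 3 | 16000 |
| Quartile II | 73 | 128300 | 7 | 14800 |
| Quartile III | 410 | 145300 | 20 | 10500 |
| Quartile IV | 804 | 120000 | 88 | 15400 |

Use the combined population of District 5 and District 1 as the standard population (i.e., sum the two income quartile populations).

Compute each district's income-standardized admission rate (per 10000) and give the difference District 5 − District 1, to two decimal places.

4.24

Income-specific rates per 10000 for District 5: 2.52, 5.69, 28.22, 67.00.
For District 1: 1.88, 4.73, 19.05, 57.14.
Combined standard total = 728600; weights = 0.4039, 0.1964, 0.2138, 0.1858.
District 5: 0.4039×2.52 + 0.1964×5.69 + 0.2138×28.22 + 0.1858×67.00 = 20.6184 per 10000.
District 1: 0.4039×1.88 + 0.1964×4.73 + 0.2138×19.05 + 0.1858×57.14 = 16.3785 per 10000.
Difference = 20.6184 − 16.3785 = 4.2398.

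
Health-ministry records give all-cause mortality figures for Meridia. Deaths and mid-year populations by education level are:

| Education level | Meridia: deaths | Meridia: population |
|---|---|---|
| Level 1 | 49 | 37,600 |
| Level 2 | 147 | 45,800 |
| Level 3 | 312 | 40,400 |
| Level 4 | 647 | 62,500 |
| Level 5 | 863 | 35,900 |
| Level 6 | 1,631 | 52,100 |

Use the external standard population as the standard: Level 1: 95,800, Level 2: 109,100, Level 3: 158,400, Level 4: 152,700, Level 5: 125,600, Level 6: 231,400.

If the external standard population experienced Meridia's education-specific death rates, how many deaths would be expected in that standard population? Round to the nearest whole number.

Education-specific rates per 100,000 for Meridia: 130.32, 320.96, 772.28, 1035.20, 2403.90, 3130.52.
Expected deaths = Σ (standard pop × education-specific rate ÷ 100,000)
= 95,800×130.32/100,000 + 109,100×320.96/100,000 + 158,400×772.28/100,000 + 152,700×1035.20/100,000 + 125,600×2403.90/100,000 + 231,400×3130.52/100,000
= 124.85 + 350.17 + 1223.29 + 1580.75 + 3019.30 + 7244.02 = 13542.37.

13542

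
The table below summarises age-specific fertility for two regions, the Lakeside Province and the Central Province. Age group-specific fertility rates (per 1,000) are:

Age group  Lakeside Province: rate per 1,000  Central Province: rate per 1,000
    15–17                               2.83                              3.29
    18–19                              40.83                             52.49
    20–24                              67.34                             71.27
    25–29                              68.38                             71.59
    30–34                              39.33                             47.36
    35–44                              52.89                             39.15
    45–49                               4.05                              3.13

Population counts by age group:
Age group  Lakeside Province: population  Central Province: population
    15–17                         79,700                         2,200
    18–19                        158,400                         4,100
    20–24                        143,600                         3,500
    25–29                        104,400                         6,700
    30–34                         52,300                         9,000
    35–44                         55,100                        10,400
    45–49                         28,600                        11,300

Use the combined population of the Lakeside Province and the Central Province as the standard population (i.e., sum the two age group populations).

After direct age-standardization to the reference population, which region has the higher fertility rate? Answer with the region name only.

Combined standard total = 669,300; weights = 0.1224, 0.2428, 0.2198, 0.1660, 0.0916, 0.0979, 0.0596.
The Lakeside Province: 0.1224×2.83 + 0.2428×40.83 + 0.2198×67.34 + 0.1660×68.38 + 0.0916×39.33 + 0.0979×52.89 + 0.0596×4.05 = 45.4299 per 1,000.
The Central Province: 0.1224×3.29 + 0.2428×52.49 + 0.2198×71.27 + 0.1660×71.59 + 0.0916×47.36 + 0.0979×39.15 + 0.0596×3.13 = 49.0496 per 1,000.
The crude rates (45.96 vs 38.57) would put the Lakeside Province higher, but that reflects its age composition; once standardized to a common age structure, the Central Province has the higher underlying rate.

Central Province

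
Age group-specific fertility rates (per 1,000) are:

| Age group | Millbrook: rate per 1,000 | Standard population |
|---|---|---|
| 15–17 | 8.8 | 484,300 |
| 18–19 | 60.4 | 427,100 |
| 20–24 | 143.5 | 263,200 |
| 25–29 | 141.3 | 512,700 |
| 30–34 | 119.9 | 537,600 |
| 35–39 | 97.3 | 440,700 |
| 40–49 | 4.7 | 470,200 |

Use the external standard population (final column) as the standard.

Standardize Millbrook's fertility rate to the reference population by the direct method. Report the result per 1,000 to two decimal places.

79.67

Standard total = 3,135,800; weights = 0.1544, 0.1362, 0.0839, 0.1635, 0.1714, 0.1405, 0.1499.
Standardized rate: 0.1544×8.8 + 0.1362×60.4 + 0.0839×143.5 + 0.1635×141.3 + 0.1714×119.9 + 0.1405×97.3 + 0.1499×4.7 = 79.6673 per 1,000.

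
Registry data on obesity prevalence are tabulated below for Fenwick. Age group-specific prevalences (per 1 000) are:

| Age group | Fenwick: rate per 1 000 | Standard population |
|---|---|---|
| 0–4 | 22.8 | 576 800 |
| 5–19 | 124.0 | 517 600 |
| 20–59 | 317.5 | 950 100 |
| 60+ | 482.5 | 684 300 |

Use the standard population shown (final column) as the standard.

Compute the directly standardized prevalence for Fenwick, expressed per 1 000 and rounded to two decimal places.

Standard total = 2 728 800; weights = 0.2114, 0.1897, 0.3482, 0.2508.
Standardized rate: 0.2114×22.8 + 0.1897×124.0 + 0.3482×317.5 + 0.2508×482.5 = 259.8816 per 1 000.

259.88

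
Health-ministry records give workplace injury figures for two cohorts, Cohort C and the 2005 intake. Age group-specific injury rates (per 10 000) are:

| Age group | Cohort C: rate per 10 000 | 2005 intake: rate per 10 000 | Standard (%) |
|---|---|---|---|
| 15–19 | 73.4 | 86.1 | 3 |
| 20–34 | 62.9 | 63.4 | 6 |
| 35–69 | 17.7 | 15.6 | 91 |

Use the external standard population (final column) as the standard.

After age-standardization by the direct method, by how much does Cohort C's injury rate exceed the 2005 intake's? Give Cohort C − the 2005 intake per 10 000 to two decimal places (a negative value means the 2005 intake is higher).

1.50

Standard weights: 0.03, 0.06, 0.91.
Cohort C: 0.0300×73.4 + 0.0600×62.9 + 0.9100×17.7 = 22.0830 per 10 000.
The 2005 intake: 0.0300×86.1 + 0.0600×63.4 + 0.9100×15.6 = 20.5830 per 10 000.
Difference = 22.0830 − 20.5830 = 1.5000.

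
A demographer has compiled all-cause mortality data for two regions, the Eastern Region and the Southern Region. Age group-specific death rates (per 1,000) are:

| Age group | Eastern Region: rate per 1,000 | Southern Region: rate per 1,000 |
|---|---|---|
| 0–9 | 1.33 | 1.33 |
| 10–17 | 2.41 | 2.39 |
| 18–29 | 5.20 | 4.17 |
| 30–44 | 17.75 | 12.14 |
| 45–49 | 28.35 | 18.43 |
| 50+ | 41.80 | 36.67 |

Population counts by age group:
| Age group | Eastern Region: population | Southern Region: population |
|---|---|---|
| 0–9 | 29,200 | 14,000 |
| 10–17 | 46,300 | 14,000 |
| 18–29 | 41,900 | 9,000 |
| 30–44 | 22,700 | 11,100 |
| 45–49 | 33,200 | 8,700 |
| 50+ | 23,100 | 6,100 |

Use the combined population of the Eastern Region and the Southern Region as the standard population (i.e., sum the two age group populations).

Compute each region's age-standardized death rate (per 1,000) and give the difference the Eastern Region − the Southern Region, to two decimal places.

Combined standard total = 259,300; weights = 0.1666, 0.2325, 0.1963, 0.1304, 0.1616, 0.1126.
The Eastern Region: 0.1666×1.33 + 0.2325×2.41 + 0.1963×5.20 + 0.1304×17.75 + 0.1616×28.35 + 0.1126×41.80 = 13.4047 per 1,000.
The Southern Region: 0.1666×1.33 + 0.2325×2.39 + 0.1963×4.17 + 0.1304×12.14 + 0.1616×18.43 + 0.1126×36.67 = 10.2859 per 1,000.
Difference = 13.4047 − 10.2859 = 3.1188.

3.12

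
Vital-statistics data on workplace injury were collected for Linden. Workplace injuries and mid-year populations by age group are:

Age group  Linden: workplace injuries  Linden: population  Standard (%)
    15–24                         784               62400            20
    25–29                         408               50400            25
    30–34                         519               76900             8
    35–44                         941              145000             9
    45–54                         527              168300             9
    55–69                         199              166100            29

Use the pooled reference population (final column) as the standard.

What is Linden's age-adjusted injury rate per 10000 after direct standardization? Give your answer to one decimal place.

62.9

Age-specific rates per 10000 for Linden: 125.64, 80.95, 67.49, 64.90, 31.31, 11.98.
Standard weights: 0.20, 0.25, 0.08, 0.09, 0.09, 0.29.
Standardized rate: 0.2000×125.64 + 0.2500×80.95 + 0.0800×67.49 + 0.0900×64.90 + 0.0900×31.31 + 0.2900×11.98 = 62.8988 per 10000.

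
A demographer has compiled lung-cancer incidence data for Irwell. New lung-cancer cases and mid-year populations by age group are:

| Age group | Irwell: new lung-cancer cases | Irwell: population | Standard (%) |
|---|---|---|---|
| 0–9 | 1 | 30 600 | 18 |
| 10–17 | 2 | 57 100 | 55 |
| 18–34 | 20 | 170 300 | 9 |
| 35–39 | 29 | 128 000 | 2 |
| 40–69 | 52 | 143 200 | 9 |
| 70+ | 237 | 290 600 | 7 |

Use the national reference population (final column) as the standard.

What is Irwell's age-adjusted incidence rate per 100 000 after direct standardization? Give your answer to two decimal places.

13.00

Age-specific rates per 100 000 for Irwell: 3.27, 3.50, 11.74, 22.66, 36.31, 81.56.
Standard weights: 0.18, 0.55, 0.09, 0.02, 0.09, 0.07.
Standardized rate: 0.1800×3.27 + 0.5500×3.50 + 0.0900×11.74 + 0.0200×22.66 + 0.0900×36.31 + 0.0700×81.56 = 13.0018 per 100 000.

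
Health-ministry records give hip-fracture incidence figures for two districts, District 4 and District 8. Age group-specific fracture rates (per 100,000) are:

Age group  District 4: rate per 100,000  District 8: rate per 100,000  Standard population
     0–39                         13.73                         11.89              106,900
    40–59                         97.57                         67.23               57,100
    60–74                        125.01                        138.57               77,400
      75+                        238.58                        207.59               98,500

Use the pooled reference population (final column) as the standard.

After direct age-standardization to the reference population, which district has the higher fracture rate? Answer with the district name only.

District 4

Standard total = 339,900; weights = 0.3145, 0.1680, 0.2277, 0.2898.
District 4: 0.3145×13.73 + 0.1680×97.57 + 0.2277×125.01 + 0.2898×238.58 = 118.3139 per 100,000.
District 8: 0.3145×11.89 + 0.1680×67.23 + 0.2277×138.57 + 0.2898×207.59 = 106.7455 per 100,000.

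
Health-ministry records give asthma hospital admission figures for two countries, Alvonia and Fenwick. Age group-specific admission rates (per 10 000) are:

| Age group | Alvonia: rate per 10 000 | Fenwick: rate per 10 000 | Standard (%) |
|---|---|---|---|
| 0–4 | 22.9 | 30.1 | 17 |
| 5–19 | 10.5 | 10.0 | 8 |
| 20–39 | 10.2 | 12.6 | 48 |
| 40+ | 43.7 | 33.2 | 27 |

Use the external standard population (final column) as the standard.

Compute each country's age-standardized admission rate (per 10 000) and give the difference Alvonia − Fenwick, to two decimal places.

Standard weights: 0.17, 0.08, 0.48, 0.27.
Alvonia: 0.1700×22.9 + 0.0800×10.5 + 0.4800×10.2 + 0.2700×43.7 = 21.4280 per 10 000.
Fenwick: 0.1700×30.1 + 0.0800×10.0 + 0.4800×12.6 + 0.2700×33.2 = 20.9290 per 10 000.
Difference = 21.4280 − 20.9290 = 0.4990.

0.50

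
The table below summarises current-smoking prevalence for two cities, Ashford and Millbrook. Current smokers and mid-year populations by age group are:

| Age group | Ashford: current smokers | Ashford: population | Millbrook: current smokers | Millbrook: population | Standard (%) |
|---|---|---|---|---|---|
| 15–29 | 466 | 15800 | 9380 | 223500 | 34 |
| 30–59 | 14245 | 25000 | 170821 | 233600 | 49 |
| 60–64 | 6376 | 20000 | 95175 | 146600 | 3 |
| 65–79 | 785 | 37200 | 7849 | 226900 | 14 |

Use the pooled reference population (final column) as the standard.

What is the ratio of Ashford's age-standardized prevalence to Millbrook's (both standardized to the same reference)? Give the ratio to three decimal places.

Age-specific rates per 1000 for Ashford: 29.494, 569.800, 318.800, 21.102.
For Millbrook: 41.969, 731.254, 649.216, 34.592.
Standard weights: 0.34, 0.49, 0.03, 0.14.
Ashford: 0.3400×29.494 + 0.4900×569.800 + 0.0300×318.800 + 0.1400×21.102 = 301.7481 per 1000.
Millbrook: 0.3400×41.969 + 0.4900×731.254 + 0.0300×649.216 + 0.1400×34.592 = 396.9033 per 1000.
Ratio = 301.7481 ÷ 396.9033 = 0.76026.

0.760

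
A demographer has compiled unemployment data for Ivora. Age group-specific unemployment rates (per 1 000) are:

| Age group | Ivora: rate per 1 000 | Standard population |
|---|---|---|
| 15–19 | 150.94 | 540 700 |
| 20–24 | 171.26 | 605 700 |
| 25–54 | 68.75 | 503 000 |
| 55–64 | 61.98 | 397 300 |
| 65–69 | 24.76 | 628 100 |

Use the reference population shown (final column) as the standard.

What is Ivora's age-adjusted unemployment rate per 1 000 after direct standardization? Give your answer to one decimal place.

97.2

Standard total = 2 674 800; weights = 0.2021, 0.2264, 0.1881, 0.1485, 0.2348.
Standardized rate: 0.2021×150.94 + 0.2264×171.26 + 0.1881×68.75 + 0.1485×61.98 + 0.2348×24.76 = 97.2421 per 1 000.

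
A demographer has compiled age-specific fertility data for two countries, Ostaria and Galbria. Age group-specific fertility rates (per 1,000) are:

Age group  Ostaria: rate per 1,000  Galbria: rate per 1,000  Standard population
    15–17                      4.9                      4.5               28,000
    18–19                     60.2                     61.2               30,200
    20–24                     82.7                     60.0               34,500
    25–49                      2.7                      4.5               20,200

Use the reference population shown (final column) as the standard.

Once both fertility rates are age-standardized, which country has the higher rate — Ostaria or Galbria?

Standard total = 112,900; weights = 0.2480, 0.2675, 0.3056, 0.1789.
Ostaria: 0.2480×4.9 + 0.2675×60.2 + 0.3056×82.7 + 0.1789×2.7 = 43.0729 per 1,000.
Galbria: 0.2480×4.5 + 0.2675×61.2 + 0.3056×60.0 + 0.1789×4.5 = 36.6266 per 1,000.

Ostaria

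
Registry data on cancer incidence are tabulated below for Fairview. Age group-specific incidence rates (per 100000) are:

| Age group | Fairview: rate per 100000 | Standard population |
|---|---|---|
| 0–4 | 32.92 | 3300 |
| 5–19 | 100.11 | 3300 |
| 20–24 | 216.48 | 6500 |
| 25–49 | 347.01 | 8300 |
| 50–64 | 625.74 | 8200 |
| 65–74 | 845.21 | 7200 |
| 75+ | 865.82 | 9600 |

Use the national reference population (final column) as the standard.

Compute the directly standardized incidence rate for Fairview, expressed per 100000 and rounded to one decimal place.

522.7

Standard total = 46400; weights = 0.0711, 0.0711, 0.1401, 0.1789, 0.1767, 0.1552, 0.2069.
Standardized rate: 0.0711×32.92 + 0.0711×100.11 + 0.1401×216.48 + 0.1789×347.01 + 0.1767×625.74 + 0.1552×845.21 + 0.2069×865.82 = 522.7318 per 100000.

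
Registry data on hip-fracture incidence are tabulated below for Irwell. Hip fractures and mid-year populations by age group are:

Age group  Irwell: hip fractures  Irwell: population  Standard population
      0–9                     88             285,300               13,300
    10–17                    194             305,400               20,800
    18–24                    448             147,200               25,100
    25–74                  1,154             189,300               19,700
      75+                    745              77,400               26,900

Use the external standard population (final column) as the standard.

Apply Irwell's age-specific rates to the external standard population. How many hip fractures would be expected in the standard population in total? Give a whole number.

Age-specific rates per 100,000 for Irwell: 30.84, 63.52, 304.35, 609.61, 962.53.
Expected hip fractures = Σ (standard pop × age-specific rate ÷ 100,000)
= 13,300×30.84/100,000 + 20,800×63.52/100,000 + 25,100×304.35/100,000 + 19,700×609.61/100,000 + 26,900×962.53/100,000
= 4.10 + 13.21 + 76.39 + 120.09 + 258.92 = 472.72.

473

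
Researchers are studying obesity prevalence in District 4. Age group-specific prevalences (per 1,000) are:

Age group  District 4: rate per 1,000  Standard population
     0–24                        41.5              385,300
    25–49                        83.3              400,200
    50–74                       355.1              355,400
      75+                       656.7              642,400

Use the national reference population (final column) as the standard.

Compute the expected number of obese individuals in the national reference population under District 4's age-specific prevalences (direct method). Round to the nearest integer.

Expected obese individuals = Σ (standard pop × age-specific rate ÷ 1,000)
= 385,300×41.5/1,000 + 400,200×83.3/1,000 + 355,400×355.1/1,000 + 642,400×656.7/1,000
= 15989.95 + 33336.66 + 126202.54 + 421864.08 = 597393.23.

597393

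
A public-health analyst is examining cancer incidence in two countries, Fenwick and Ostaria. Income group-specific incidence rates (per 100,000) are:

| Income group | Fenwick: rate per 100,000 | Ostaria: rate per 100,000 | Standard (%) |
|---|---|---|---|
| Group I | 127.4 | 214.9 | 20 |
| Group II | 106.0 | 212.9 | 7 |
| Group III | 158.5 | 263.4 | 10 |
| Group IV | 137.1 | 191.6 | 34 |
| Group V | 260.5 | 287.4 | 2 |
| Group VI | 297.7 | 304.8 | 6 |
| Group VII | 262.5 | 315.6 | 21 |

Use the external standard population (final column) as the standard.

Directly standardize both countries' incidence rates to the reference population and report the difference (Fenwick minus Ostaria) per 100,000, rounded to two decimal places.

Standard weights: 0.20, 0.07, 0.10, 0.34, 0.02, 0.06, 0.21.
Fenwick: 0.2000×127.4 + 0.0700×106.0 + 0.1000×158.5 + 0.3400×137.1 + 0.0200×260.5 + 0.0600×297.7 + 0.2100×262.5 = 173.5610 per 100,000.
Ostaria: 0.2000×214.9 + 0.0700×212.9 + 0.1000×263.4 + 0.3400×191.6 + 0.0200×287.4 + 0.0600×304.8 + 0.2100×315.6 = 239.6790 per 100,000.
Difference = 173.5610 − 239.6790 = -66.1180.

-66.12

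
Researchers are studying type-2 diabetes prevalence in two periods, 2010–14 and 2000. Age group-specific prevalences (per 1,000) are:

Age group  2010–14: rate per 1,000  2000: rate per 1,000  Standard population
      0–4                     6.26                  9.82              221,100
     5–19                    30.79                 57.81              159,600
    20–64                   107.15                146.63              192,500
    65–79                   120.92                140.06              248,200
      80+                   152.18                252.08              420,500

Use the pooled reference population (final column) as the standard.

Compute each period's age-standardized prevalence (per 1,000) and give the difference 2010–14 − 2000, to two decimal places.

-47.88

Standard total = 1,241,900; weights = 0.1780, 0.1285, 0.1550, 0.1999, 0.3386.
2010–14: 0.1780×6.26 + 0.1285×30.79 + 0.1550×107.15 + 0.1999×120.92 + 0.3386×152.18 = 97.3738 per 1,000.
2000: 0.1780×9.82 + 0.1285×57.81 + 0.1550×146.63 + 0.1999×140.06 + 0.3386×252.08 = 145.2504 per 1,000.
Difference = 97.3738 − 145.2504 = -47.8766.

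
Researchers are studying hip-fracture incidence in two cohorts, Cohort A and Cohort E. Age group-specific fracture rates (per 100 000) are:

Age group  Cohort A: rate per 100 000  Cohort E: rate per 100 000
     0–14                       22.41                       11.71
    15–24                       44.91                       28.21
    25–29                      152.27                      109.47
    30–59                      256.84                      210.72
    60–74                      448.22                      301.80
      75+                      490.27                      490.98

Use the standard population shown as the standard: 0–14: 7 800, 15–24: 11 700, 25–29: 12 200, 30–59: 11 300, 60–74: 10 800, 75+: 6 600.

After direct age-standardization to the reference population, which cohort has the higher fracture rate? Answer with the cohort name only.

Standard total = 60 400; weights = 0.1291, 0.1937, 0.2020, 0.1871, 0.1788, 0.1093.
Cohort A: 0.1291×22.41 + 0.1937×44.91 + 0.2020×152.27 + 0.1871×256.84 + 0.1788×448.22 + 0.1093×490.27 = 224.1190 per 100 000.
Cohort E: 0.1291×11.71 + 0.1937×28.21 + 0.2020×109.47 + 0.1871×210.72 + 0.1788×301.80 + 0.1093×490.98 = 176.1254 per 100 000.

Cohort A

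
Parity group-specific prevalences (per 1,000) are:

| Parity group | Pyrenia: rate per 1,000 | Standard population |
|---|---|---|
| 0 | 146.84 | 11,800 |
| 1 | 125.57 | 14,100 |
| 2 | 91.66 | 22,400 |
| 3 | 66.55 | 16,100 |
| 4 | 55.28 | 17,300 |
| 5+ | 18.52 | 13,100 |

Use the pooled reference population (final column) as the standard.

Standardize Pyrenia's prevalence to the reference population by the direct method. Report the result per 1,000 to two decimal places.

Standard total = 94,800; weights = 0.1245, 0.1487, 0.2363, 0.1698, 0.1825, 0.1382.
Standardized rate: 0.1245×146.84 + 0.1487×125.57 + 0.2363×91.66 + 0.1698×66.55 + 0.1825×55.28 + 0.1382×18.52 = 82.5616 per 1,000.

82.56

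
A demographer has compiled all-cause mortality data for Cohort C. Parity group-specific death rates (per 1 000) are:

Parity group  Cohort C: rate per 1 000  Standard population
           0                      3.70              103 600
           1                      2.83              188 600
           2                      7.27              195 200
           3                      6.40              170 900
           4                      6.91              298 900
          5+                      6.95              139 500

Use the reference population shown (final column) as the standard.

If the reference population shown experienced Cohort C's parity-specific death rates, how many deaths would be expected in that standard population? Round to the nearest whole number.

6465

Expected deaths = Σ (standard pop × parity-specific rate ÷ 1 000)
= 103 600×3.70/1 000 + 188 600×2.83/1 000 + 195 200×7.27/1 000 + 170 900×6.40/1 000 + 298 900×6.91/1 000 + 139 500×6.95/1 000
= 383.32 + 533.74 + 1419.10 + 1093.76 + 2065.40 + 969.52 = 6464.85.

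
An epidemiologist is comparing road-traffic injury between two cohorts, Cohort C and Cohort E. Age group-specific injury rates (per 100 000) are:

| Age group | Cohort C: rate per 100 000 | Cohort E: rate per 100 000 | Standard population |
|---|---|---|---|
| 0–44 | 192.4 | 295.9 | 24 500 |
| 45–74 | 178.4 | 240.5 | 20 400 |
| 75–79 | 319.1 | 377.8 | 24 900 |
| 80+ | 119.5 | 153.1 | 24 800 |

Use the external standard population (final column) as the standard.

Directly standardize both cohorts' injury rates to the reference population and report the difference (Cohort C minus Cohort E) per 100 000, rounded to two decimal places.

-64.46

Standard total = 94 600; weights = 0.2590, 0.2156, 0.2632, 0.2622.
Cohort C: 0.2590×192.4 + 0.2156×178.4 + 0.2632×319.1 + 0.2622×119.5 = 203.6189 per 100 000.
Cohort E: 0.2590×295.9 + 0.2156×240.5 + 0.2632×377.8 + 0.2622×153.1 = 268.0745 per 100 000.
Difference = 203.6189 − 268.0745 = -64.4556.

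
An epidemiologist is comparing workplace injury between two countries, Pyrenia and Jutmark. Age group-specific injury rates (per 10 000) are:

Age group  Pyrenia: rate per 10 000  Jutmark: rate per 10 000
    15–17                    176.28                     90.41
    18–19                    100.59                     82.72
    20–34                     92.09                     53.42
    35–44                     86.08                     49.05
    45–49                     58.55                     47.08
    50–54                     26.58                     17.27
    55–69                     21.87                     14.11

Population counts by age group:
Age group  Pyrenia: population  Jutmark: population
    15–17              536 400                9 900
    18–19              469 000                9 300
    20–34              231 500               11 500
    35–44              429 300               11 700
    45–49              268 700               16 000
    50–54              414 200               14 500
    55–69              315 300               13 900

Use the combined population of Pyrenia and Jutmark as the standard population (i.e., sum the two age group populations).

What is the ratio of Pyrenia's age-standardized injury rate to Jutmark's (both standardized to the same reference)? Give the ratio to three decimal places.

1.611

Combined standard total = 2 751 200; weights = 0.1986, 0.1739, 0.0883, 0.1603, 0.1035, 0.1558, 0.1197.
Pyrenia: 0.1986×176.28 + 0.1739×100.59 + 0.0883×92.09 + 0.1603×86.08 + 0.1035×58.55 + 0.1558×26.58 + 0.1197×21.87 = 87.2407 per 10 000.
Jutmark: 0.1986×90.41 + 0.1739×82.72 + 0.0883×53.42 + 0.1603×49.05 + 0.1035×47.08 + 0.1558×17.27 + 0.1197×14.11 = 54.1656 per 10 000.
Ratio = 87.2407 ÷ 54.1656 = 1.61063.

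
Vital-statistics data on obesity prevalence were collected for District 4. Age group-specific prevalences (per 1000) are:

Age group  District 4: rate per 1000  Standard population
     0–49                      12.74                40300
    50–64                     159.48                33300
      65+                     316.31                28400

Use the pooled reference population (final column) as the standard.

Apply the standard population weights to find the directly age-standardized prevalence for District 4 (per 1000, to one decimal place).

145.2

Standard total = 102000; weights = 0.3951, 0.3265, 0.2784.
Standardized rate: 0.3951×12.74 + 0.3265×159.48 + 0.2784×316.31 = 145.1697 per 1000.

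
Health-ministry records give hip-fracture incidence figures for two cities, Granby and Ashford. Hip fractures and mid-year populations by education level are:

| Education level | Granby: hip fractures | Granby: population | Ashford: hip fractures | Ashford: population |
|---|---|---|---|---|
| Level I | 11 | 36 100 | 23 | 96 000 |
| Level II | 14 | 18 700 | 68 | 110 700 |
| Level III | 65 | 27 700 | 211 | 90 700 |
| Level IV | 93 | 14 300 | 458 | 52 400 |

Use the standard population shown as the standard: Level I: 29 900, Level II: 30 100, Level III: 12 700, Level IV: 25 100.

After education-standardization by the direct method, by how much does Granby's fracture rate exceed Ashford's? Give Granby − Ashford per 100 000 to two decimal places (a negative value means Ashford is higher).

-51.02

Education-specific rates per 100 000 for Granby: 30.47, 74.87, 234.66, 650.35.
For Ashford: 23.96, 61.43, 232.64, 874.05.
Standard total = 97 800; weights = 0.3057, 0.3078, 0.1299, 0.2566.
Granby: 0.3057×30.47 + 0.3078×74.87 + 0.1299×234.66 + 0.2566×650.35 = 229.7390 per 100 000.
Ashford: 0.3057×23.96 + 0.3078×61.43 + 0.1299×232.64 + 0.2566×874.05 = 280.7600 per 100 000.
Difference = 229.7390 − 280.7600 = -51.0210.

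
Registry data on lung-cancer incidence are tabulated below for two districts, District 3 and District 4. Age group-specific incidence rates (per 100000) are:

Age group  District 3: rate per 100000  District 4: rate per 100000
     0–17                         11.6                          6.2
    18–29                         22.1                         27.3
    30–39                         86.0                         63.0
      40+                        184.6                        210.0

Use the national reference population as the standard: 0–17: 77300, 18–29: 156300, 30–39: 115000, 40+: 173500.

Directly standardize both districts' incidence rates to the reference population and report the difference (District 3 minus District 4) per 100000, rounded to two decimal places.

-4.13

Standard total = 522100; weights = 0.1481, 0.2994, 0.2203, 0.3323.
District 3: 0.1481×11.6 + 0.2994×22.1 + 0.2203×86.0 + 0.3323×184.6 = 88.6210 per 100000.
District 4: 0.1481×6.2 + 0.2994×27.3 + 0.2203×63.0 + 0.3323×210.0 = 92.7528 per 100000.
Difference = 88.6210 − 92.7528 = -4.1319.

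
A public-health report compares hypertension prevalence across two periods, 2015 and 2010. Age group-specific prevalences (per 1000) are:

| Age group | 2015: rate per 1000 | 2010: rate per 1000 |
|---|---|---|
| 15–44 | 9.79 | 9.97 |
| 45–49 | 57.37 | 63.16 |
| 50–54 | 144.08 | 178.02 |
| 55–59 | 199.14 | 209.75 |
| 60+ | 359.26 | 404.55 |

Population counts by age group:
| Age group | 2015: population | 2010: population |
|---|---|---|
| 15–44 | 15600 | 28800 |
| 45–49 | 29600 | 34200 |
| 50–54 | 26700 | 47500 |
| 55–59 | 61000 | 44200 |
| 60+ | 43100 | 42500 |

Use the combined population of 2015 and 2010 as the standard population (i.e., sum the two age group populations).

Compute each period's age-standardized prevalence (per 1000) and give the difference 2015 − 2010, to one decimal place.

Combined standard total = 373200; weights = 0.1190, 0.1710, 0.1988, 0.2819, 0.2294.
2015: 0.1190×9.79 + 0.1710×57.37 + 0.1988×144.08 + 0.2819×199.14 + 0.2294×359.26 = 178.1560 per 1000.
2010: 0.1190×9.97 + 0.1710×63.16 + 0.1988×178.02 + 0.2819×209.75 + 0.2294×404.55 = 199.2941 per 1000.
Difference = 178.1560 − 199.2941 = -21.1381.

-21.1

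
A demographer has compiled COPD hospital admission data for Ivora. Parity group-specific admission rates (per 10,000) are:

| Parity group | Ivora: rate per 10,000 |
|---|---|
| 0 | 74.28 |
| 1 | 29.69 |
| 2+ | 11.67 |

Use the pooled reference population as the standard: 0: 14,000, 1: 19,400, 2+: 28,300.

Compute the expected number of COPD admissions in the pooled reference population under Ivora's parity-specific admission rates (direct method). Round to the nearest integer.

Expected COPD admissions = Σ (standard pop × parity-specific rate ÷ 10,000)
= 14,000×74.28/10,000 + 19,400×29.69/10,000 + 28,300×11.67/10,000
= 103.99 + 57.60 + 33.03 = 194.62.

195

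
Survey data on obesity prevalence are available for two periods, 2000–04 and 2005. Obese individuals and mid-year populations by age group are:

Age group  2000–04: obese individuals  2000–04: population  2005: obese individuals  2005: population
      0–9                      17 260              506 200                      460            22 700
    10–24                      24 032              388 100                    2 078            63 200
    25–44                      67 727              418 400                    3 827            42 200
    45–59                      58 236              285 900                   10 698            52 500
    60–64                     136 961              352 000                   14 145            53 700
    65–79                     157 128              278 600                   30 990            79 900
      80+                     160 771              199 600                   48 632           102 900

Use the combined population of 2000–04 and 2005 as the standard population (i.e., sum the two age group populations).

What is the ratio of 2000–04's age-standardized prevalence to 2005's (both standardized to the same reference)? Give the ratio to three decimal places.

Age-specific rates per 1 000 for 2000–04: 34.097, 61.922, 161.871, 203.694, 389.094, 563.991, 805.466.
For 2005: 20.264, 32.880, 90.687, 203.771, 263.408, 387.860, 472.614.
Combined standard total = 2 845 900; weights = 0.1858, 0.1586, 0.1618, 0.1189, 0.1426, 0.1260, 0.1063.
2000–04: 0.1858×34.097 + 0.1586×61.922 + 0.1618×161.871 + 0.1189×203.694 + 0.1426×389.094 + 0.1260×563.991 + 0.1063×805.466 = 278.7052 per 1 000.
2005: 0.1858×20.264 + 0.1586×32.880 + 0.1618×90.687 + 0.1189×203.771 + 0.1426×263.408 + 0.1260×387.860 + 0.1063×472.614 = 184.5326 per 1 000.
Ratio = 278.7052 ÷ 184.5326 = 1.51033.

1.510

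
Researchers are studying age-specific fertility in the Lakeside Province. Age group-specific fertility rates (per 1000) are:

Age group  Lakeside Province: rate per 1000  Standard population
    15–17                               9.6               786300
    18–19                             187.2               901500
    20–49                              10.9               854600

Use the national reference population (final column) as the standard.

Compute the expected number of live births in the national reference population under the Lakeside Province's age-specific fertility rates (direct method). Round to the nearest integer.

185624

Expected live births = Σ (standard pop × age-specific rate ÷ 1000)
= 786300×9.6/1000 + 901500×187.2/1000 + 854600×10.9/1000
= 7548.48 + 168760.80 + 9315.14 = 185624.42.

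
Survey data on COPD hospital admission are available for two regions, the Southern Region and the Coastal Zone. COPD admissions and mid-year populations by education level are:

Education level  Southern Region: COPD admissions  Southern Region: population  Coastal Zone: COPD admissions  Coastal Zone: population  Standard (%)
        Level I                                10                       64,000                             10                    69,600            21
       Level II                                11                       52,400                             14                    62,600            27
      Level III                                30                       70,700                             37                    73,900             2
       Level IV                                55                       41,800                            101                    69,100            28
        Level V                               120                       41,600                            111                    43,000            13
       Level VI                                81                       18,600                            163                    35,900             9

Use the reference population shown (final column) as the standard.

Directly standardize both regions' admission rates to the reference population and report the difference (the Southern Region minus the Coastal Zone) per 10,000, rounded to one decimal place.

Education-specific rates per 10,000 for the Southern Region: 1.56, 2.10, 4.24, 13.16, 28.85, 43.55.
For the Coastal Zone: 1.44, 2.24, 5.01, 14.62, 25.81, 45.40.
Standard weights: 0.21, 0.27, 0.02, 0.28, 0.13, 0.09.
The Southern Region: 0.2100×1.56 + 0.2700×2.10 + 0.0200×4.24 + 0.2800×13.16 + 0.1300×28.85 + 0.0900×43.55 = 12.3333 per 10,000.
The Coastal Zone: 0.2100×1.44 + 0.2700×2.24 + 0.0200×5.01 + 0.2800×14.62 + 0.1300×25.81 + 0.0900×45.40 = 12.5405 per 10,000.
Difference = 12.3333 − 12.5405 = -0.2071.

-0.2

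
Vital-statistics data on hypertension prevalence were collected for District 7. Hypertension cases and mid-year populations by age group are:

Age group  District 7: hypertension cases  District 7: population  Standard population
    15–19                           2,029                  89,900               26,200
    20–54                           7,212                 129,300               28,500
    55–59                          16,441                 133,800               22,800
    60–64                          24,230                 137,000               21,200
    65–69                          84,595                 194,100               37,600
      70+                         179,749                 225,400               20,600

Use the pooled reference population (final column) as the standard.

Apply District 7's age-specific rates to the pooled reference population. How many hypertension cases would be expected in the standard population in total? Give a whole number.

Age-specific rates per 1,000 for District 7: 22.570, 55.777, 122.877, 176.861, 435.832, 797.467.
Expected hypertension cases = Σ (standard pop × age-specific rate ÷ 1,000)
= 26,200×22.570/1,000 + 28,500×55.777/1,000 + 22,800×122.877/1,000 + 21,200×176.861/1,000 + 37,600×435.832/1,000 + 20,600×797.467/1,000
= 591.32 + 1589.65 + 2801.61 + 3749.46 + 16387.28 + 16427.81 = 41547.14.

41547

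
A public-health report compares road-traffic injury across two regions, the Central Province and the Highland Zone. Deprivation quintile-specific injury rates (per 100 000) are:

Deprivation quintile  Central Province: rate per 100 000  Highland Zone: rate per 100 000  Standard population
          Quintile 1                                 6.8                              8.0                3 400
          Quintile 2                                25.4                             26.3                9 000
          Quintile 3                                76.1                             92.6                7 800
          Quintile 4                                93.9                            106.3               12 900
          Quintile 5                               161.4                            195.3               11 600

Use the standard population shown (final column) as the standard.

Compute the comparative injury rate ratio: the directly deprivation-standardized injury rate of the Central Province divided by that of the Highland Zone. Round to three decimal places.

0.850

Standard total = 44 700; weights = 0.0761, 0.2013, 0.1745, 0.2886, 0.2595.
The Central Province: 0.0761×6.8 + 0.2013×25.4 + 0.1745×76.1 + 0.2886×93.9 + 0.2595×161.4 = 87.8937 per 100 000.
The Highland Zone: 0.0761×8.0 + 0.2013×26.3 + 0.1745×92.6 + 0.2886×106.3 + 0.2595×195.3 = 103.4213 per 100 000.
Ratio = 87.8937 ÷ 103.4213 = 0.84986.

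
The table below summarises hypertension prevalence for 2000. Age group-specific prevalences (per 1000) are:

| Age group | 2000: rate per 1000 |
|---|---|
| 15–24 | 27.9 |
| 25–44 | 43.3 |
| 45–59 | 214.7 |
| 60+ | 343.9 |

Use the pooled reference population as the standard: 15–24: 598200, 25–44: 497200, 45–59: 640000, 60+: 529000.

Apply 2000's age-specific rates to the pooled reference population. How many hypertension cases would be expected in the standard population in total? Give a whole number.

Expected hypertension cases = Σ (standard pop × age-specific rate ÷ 1000)
= 598200×27.9/1000 + 497200×43.3/1000 + 640000×214.7/1000 + 529000×343.9/1000
= 16689.78 + 21528.76 + 137408.00 + 181923.10 = 357549.64.

357550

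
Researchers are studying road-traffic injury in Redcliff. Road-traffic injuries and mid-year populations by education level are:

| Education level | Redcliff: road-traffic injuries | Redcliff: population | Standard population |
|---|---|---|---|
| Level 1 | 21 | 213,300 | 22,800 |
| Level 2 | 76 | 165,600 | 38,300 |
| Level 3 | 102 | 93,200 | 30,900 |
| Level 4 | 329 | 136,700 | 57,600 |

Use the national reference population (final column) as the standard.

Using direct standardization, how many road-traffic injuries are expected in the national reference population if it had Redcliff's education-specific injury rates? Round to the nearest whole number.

Education-specific rates per 100,000 for Redcliff: 9.85, 45.89, 109.44, 240.67.
Expected road-traffic injuries = Σ (standard pop × education-specific rate ÷ 100,000)
= 22,800×9.85/100,000 + 38,300×45.89/100,000 + 30,900×109.44/100,000 + 57,600×240.67/100,000
= 2.24 + 17.58 + 33.82 + 138.63 = 192.27.

192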